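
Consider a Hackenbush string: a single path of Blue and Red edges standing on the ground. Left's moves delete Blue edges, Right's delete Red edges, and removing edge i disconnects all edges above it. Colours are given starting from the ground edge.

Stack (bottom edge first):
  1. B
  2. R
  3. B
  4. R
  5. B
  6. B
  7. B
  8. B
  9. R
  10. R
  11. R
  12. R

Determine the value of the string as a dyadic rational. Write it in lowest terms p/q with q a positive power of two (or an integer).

1505/2048

Build v(s[:k]) for k = 1..12, string s = B R B R B B B B R R R R.
B: Left { 0 }, Right { · } — simplest 1
BR: Left { 0 }, Right { 1 } — simplest 1/2
BRB: Left { 0, 1/2 }, Right { 1 } — simplest 3/4
BRBR: Left { 0, 1/2 }, Right { 3/4, 1 } — simplest 5/8
BRBRB: Left { 0, 1/2, 5/8 }, Right { 3/4, 1 } — simplest 11/16
BRBRBB: Left { 0, 1/2, 5/8, 11/16 }, Right { 3/4, 1 } — simplest 23/32
BRBRBBB: Left { 0, 1/2, 5/8, 11/16, 23/32 }, Right { 3/4, 1 } — simplest 47/64
BRBRBBBB: Left { 0, 1/2, 5/8, 11/16, 23/32, 47/64 }, Right { 3/4, 1 } — simplest 95/128
BRBRBBBBR: Left { 0, 1/2, 5/8, 11/16, 23/32, 47/64 }, Right { 95/128, 3/4, 1 } — simplest 189/256
BRBRBBBBRR: Left { 0, 1/2, 5/8, 11/16, 23/32, 47/64 }, Right { 189/256, 95/128, 3/4, 1 } — simplest 377/512
BRBRBBBBRRR: Left { 0, 1/2, 5/8, 11/16, 23/32, 47/64 }, Right { 377/512, 189/256, 95/128, 3/4, 1 } — simplest 753/1024
BRBRBBBBRRRR: Left { 0, 1/2, 5/8, 11/16, 23/32, 47/64 }, Right { 753/1024, 377/512, 189/256, 95/128, 3/4, 1 } — simplest 1505/2048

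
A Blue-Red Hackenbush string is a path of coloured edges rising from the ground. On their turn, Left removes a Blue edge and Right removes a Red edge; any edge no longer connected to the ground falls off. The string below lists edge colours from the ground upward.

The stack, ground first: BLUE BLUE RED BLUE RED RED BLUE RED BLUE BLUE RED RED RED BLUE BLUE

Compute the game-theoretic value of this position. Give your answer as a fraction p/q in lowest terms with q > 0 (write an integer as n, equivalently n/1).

Build value(s[:k]) for k = 1..15, string s = BLUE BLUE RED BLUE RED RED BLUE RED BLUE BLUE RED RED RED BLUE BLUE.
value(B) = { 0 |  } ⇒ 1
value(BB) = { 0; 1 |  } ⇒ 2
value(BBR) = { 0; 1 | 2 } ⇒ 3/2
value(BBRB) = { 0; 1; 3/2 | 2 } ⇒ 7/4
value(BBRBR) = { 0; 1; 3/2 | 7/4; 2 } ⇒ 13/8
value(BBRBRR) = { 0; 1; 3/2 | 13/8; 7/4; 2 } ⇒ 25/16
value(BBRBRRB) = { 0; 1; 3/2; 25/16 | 13/8; 7/4; 2 } ⇒ 51/32
value(BBRBRRBR) = { 0; 1; 3/2; 25/16 | 51/32; 13/8; 7/4; 2 } ⇒ 101/64
value(BBRBRRBRB) = { 0; 1; 3/2; 25/16; 101/64 | 51/32; 13/8; 7/4; 2 } ⇒ 203/128
value(BBRBRRBRBB) = { 0; 1; 3/2; 25/16; 101/64; 203/128 | 51/32; 13/8; 7/4; 2 } ⇒ 407/256
value(BBRBRRBRBBR) = { 0; 1; 3/2; 25/16; 101/64; 203/128 | 407/256; 51/32; 13/8; 7/4; 2 } ⇒ 813/512
value(BBRBRRBRBBRR) = { 0; 1; 3/2; 25/16; 101/64; 203/128 | 813/512; 407/256; 51/32; 13/8; 7/4; 2 } ⇒ 1625/1024
value(BBRBRRBRBBRRR) = { 0; 1; 3/2; 25/16; 101/64; 203/128 | 1625/1024; 813/512; 407/256; 51/32; 13/8; 7/4; 2 } ⇒ 3249/2048
value(BBRBRRBRBBRRRB) = { 0; 1; 3/2; 25/16; 101/64; 203/128; 3249/2048 | 1625/1024; 813/512; 407/256; 51/32; 13/8; 7/4; 2 } ⇒ 6499/4096
value(BBRBRRBRBBRRRBB) = { 0; 1; 3/2; 25/16; 101/64; 203/128; 3249/2048; 6499/4096 | 1625/1024; 813/512; 407/256; 51/32; 13/8; 7/4; 2 } ⇒ 12999/8192

12999/8192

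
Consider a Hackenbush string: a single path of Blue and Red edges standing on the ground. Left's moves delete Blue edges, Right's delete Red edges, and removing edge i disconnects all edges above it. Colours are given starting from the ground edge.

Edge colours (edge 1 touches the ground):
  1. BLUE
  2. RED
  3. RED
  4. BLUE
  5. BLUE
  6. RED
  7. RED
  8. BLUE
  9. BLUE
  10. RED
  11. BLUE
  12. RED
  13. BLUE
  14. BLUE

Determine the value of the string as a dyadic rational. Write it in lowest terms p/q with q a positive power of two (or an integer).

G(B) = { 0 | — } => 1
G(BR) = { 0 | 1 } => 1/2
G(BRR) = { 0 | 1/2 1 } => 1/4
G(BRRB) = { 0 1/4 | 1/2 1 } => 3/8
G(BRRBB) = { 0 1/4 3/8 | 1/2 1 } => 7/16
G(BRRBBR) = { 0 1/4 3/8 | 7/16 1/2 1 } => 13/32
G(BRRBBRR) = { 0 1/4 3/8 | 13/32 7/16 1/2 1 } => 25/64
G(BRRBBRRB) = { 0 1/4 3/8 25/64 | 13/32 7/16 1/2 1 } => 51/128
G(BRRBBRRBB) = { 0 1/4 3/8 25/64 51/128 | 13/32 7/16 1/2 1 } => 103/256
G(BRRBBRRBBR) = { 0 1/4 3/8 25/64 51/128 | 103/256 13/32 7/16 1/2 1 } => 205/512
G(BRRBBRRBBRB) = { 0 1/4 3/8 25/64 51/128 205/512 | 103/256 13/32 7/16 1/2 1 } => 411/1024
G(BRRBBRRBBRBR) = { 0 1/4 3/8 25/64 51/128 205/512 | 411/1024 103/256 13/32 7/16 1/2 1 } => 821/2048
G(BRRBBRRBBRBRB) = { 0 1/4 3/8 25/64 51/128 205/512 821/2048 | 411/1024 103/256 13/32 7/16 1/2 1 } => 1643/4096
G(BRRBBRRBBRBRBB) = { 0 1/4 3/8 25/64 51/128 205/512 821/2048 1643/4096 | 411/1024 103/256 13/32 7/16 1/2 1 } => 3287/8192

3287/8192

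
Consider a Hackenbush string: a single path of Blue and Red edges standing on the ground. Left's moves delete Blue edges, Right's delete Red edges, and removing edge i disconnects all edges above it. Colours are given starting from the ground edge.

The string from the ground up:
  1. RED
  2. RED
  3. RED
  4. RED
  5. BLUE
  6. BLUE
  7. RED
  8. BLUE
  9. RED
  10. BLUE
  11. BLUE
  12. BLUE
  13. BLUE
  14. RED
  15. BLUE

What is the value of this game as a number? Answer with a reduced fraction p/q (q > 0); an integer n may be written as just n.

R: Left { ∅ }, Right { 0 } → simplest -1
RR: Left { ∅ }, Right { -1; 0 } → simplest -2
RRR: Left { ∅ }, Right { -2; -1; 0 } → simplest -3
RRRR: Left { ∅ }, Right { -3; -2; -1; 0 } → simplest -4
RRRRB: Left { -4 }, Right { -3; -2; -1; 0 } → simplest -7/2
RRRRBB: Left { -4; -7/2 }, Right { -3; -2; -1; 0 } → simplest -13/4
RRRRBBR: Left { -4; -7/2 }, Right { -13/4; -3; -2; -1; 0 } → simplest -27/8
RRRRBBRB: Left { -4; -7/2; -27/8 }, Right { -13/4; -3; -2; -1; 0 } → simplest -53/16
RRRRBBRBR: Left { -4; -7/2; -27/8 }, Right { -53/16; -13/4; -3; -2; -1; 0 } → simplest -107/32
RRRRBBRBRB: Left { -4; -7/2; -27/8; -107/32 }, Right { -53/16; -13/4; -3; -2; -1; 0 } → simplest -213/64
RRRRBBRBRBB: Left { -4; -7/2; -27/8; -107/32; -213/64 }, Right { -53/16; -13/4; -3; -2; -1; 0 } → simplest -425/128
RRRRBBRBRBBB: Left { -4; -7/2; -27/8; -107/32; -213/64; -425/128 }, Right { -53/16; -13/4; -3; -2; -1; 0 } → simplest -849/256
RRRRBBRBRBBBB: Left { -4; -7/2; -27/8; -107/32; -213/64; -425/128; -849/256 }, Right { -53/16; -13/4; -3; -2; -1; 0 } → simplest -1697/512
RRRRBBRBRBBBBR: Left { -4; -7/2; -27/8; -107/32; -213/64; -425/128; -849/256 }, Right { -1697/512; -53/16; -13/4; -3; -2; -1; 0 } → simplest -3395/1024
RRRRBBRBRBBBBRB: Left { -4; -7/2; -27/8; -107/32; -213/64; -425/128; -849/256; -3395/1024 }, Right { -1697/512; -53/16; -13/4; -3; -2; -1; 0 } → simplest -6789/2048

-6789/2048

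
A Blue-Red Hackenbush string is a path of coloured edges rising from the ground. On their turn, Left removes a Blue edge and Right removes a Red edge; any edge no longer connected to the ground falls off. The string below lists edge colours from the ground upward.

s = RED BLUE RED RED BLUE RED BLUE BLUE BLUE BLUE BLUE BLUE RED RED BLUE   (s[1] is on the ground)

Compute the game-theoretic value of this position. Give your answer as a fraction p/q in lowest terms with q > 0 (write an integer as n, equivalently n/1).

v(R) = { · | 0 } gives -1
v(RB) = { -1 | 0 } gives -1/2
v(RBR) = { -1 | -1/2, 0 } gives -3/4
v(RBRR) = { -1 | -3/4, -1/2, 0 } gives -7/8
v(RBRRB) = { -1, -7/8 | -3/4, -1/2, 0 } gives -13/16
v(RBRRBR) = { -1, -7/8 | -13/16, -3/4, -1/2, 0 } gives -27/32
v(RBRRBRB) = { -1, -7/8, -27/32 | -13/16, -3/4, -1/2, 0 } gives -53/64
v(RBRRBRBB) = { -1, -7/8, -27/32, -53/64 | -13/16, -3/4, -1/2, 0 } gives -105/128
v(RBRRBRBBB) = { -1, -7/8, -27/32, -53/64, -105/128 | -13/16, -3/4, -1/2, 0 } gives -209/256
v(RBRRBRBBBB) = { -1, -7/8, -27/32, -53/64, -105/128, -209/256 | -13/16, -3/4, -1/2, 0 } gives -417/512
v(RBRRBRBBBBB) = { -1, -7/8, -27/32, -53/64, -105/128, -209/256, -417/512 | -13/16, -3/4, -1/2, 0 } gives -833/1024
v(RBRRBRBBBBBB) = { -1, -7/8, -27/32, -53/64, -105/128, -209/256, -417/512, -833/1024 | -13/16, -3/4, -1/2, 0 } gives -1665/2048
v(RBRRBRBBBBBBR) = { -1, -7/8, -27/32, -53/64, -105/128, -209/256, -417/512, -833/1024 | -1665/2048, -13/16, -3/4, -1/2, 0 } gives -3331/4096
v(RBRRBRBBBBBBRR) = { -1, -7/8, -27/32, -53/64, -105/128, -209/256, -417/512, -833/1024 | -3331/4096, -1665/2048, -13/16, -3/4, -1/2, 0 } gives -6663/8192
v(RBRRBRBBBBBBRRB) = { -1, -7/8, -27/32, -53/64, -105/128, -209/256, -417/512, -833/1024, -6663/8192 | -3331/4096, -1665/2048, -13/16, -3/4, -1/2, 0 } gives -13325/16384

-13325/16384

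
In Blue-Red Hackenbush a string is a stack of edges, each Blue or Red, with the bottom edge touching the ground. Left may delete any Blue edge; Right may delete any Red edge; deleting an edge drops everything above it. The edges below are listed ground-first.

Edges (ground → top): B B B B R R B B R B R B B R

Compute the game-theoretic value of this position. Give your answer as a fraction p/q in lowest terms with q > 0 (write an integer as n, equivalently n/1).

3501/1024

1 of 14 · B · max L 0 · min R +∞ = 1
2 of 14 · BB · max L 1 · min R +∞ = 2
3 of 14 · BBB · max L 2 · min R +∞ = 3
4 of 14 · BBBB · max L 3 · min R +∞ = 4
5 of 14 · BBBBR · max L 3 · min R 4 = 7/2
6 of 14 · BBBBRR · max L 3 · min R 7/2 = 13/4
7 of 14 · BBBBRRB · max L 13/4 · min R 7/2 = 27/8
8 of 14 · BBBBRRBB · max L 27/8 · min R 7/2 = 55/16
9 of 14 · BBBBRRBBR · max L 27/8 · min R 55/16 = 109/32
10 of 14 · BBBBRRBBRB · max L 109/32 · min R 55/16 = 219/64
11 of 14 · BBBBRRBBRBR · max L 109/32 · min R 219/64 = 437/128
12 of 14 · BBBBRRBBRBRB · max L 437/128 · min R 219/64 = 875/256
13 of 14 · BBBBRRBBRBRBB · max L 875/256 · min R 219/64 = 1751/512
14 of 14 · BBBBRRBBRBRBBR · max L 875/256 · min R 1751/512 = 3501/1024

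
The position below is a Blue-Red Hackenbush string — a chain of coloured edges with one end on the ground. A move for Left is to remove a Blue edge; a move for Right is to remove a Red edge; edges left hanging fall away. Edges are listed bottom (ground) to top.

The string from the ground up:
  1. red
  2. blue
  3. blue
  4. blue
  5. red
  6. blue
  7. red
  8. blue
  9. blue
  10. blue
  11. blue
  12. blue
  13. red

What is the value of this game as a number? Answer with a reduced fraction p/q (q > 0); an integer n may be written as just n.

-643/4096

val(r) = {  | 0 } → -1
val(rb) = { -1 | 0 } → -1/2
val(rbb) = { -1 -1/2 | 0 } → -1/4
val(rbbb) = { -1 -1/2 -1/4 | 0 } → -1/8
val(rbbbr) = { -1 -1/2 -1/4 | -1/8 0 } → -3/16
val(rbbbrb) = { -1 -1/2 -1/4 -3/16 | -1/8 0 } → -5/32
val(rbbbrbr) = { -1 -1/2 -1/4 -3/16 | -5/32 -1/8 0 } → -11/64
val(rbbbrbrb) = { -1 -1/2 -1/4 -3/16 -11/64 | -5/32 -1/8 0 } → -21/128
val(rbbbrbrbb) = { -1 -1/2 -1/4 -3/16 -11/64 -21/128 | -5/32 -1/8 0 } → -41/256
val(rbbbrbrbbb) = { -1 -1/2 -1/4 -3/16 -11/64 -21/128 -41/256 | -5/32 -1/8 0 } → -81/512
val(rbbbrbrbbbb) = { -1 -1/2 -1/4 -3/16 -11/64 -21/128 -41/256 -81/512 | -5/32 -1/8 0 } → -161/1024
val(rbbbrbrbbbbb) = { -1 -1/2 -1/4 -3/16 -11/64 -21/128 -41/256 -81/512 -161/1024 | -5/32 -1/8 0 } → -321/2048
val(rbbbrbrbbbbbr) = { -1 -1/2 -1/4 -3/16 -11/64 -21/128 -41/256 -81/512 -161/1024 | -321/2048 -5/32 -1/8 0 } → -643/4096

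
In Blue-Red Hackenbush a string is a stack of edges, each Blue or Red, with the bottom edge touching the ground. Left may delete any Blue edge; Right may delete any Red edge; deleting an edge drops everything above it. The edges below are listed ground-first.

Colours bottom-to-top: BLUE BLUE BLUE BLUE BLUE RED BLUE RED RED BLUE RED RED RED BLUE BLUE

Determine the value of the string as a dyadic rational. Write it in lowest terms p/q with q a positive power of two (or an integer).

B: Left { 0 }, Right { · } -> simplest 1
BB: Left { 0,1 }, Right { · } -> simplest 2
BBB: Left { 0,1,2 }, Right { · } -> simplest 3
BBBB: Left { 0,1,2,3 }, Right { · } -> simplest 4
BBBBB: Left { 0,1,2,3,4 }, Right { · } -> simplest 5
BBBBBR: Left { 0,1,2,3,4 }, Right { 5 } -> simplest 9/2
BBBBBRB: Left { 0,1,2,3,4,9/2 }, Right { 5 } -> simplest 19/4
BBBBBRBR: Left { 0,1,2,3,4,9/2 }, Right { 19/4,5 } -> simplest 37/8
BBBBBRBRR: Left { 0,1,2,3,4,9/2 }, Right { 37/8,19/4,5 } -> simplest 73/16
BBBBBRBRRB: Left { 0,1,2,3,4,9/2,73/16 }, Right { 37/8,19/4,5 } -> simplest 147/32
BBBBBRBRRBR: Left { 0,1,2,3,4,9/2,73/16 }, Right { 147/32,37/8,19/4,5 } -> simplest 293/64
BBBBBRBRRBRR: Left { 0,1,2,3,4,9/2,73/16 }, Right { 293/64,147/32,37/8,19/4,5 } -> simplest 585/128
BBBBBRBRRBRRR: Left { 0,1,2,3,4,9/2,73/16 }, Right { 585/128,293/64,147/32,37/8,19/4,5 } -> simplest 1169/256
BBBBBRBRRBRRRB: Left { 0,1,2,3,4,9/2,73/16,1169/256 }, Right { 585/128,293/64,147/32,37/8,19/4,5 } -> simplest 2339/512
BBBBBRBRRBRRRBB: Left { 0,1,2,3,4,9/2,73/16,1169/256,2339/512 }, Right { 585/128,293/64,147/32,37/8,19/4,5 } -> simplest 4679/1024

4679/1024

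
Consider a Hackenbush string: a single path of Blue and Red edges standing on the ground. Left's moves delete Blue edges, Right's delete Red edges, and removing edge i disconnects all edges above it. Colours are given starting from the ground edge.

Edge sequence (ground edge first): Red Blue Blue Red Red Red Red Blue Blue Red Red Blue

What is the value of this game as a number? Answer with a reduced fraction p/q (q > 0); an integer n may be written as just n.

Recurse on prefixes of the 12-edge string Red Blue Blue Red Red Red Red Blue Blue Red Red Blue:
edge 1 of 12 (Red): { (no moves) | 0 } so -1
edge 2 of 12 (Blue): { -1 | 0 } so -1/2
edge 3 of 12 (Blue): { -1 -1/2 | 0 } so -1/4
edge 4 of 12 (Red): { -1 -1/2 | -1/4 0 } so -3/8
edge 5 of 12 (Red): { -1 -1/2 | -3/8 -1/4 0 } so -7/16
edge 6 of 12 (Red): { -1 -1/2 | -7/16 -3/8 -1/4 0 } so -15/32
edge 7 of 12 (Red): { -1 -1/2 | -15/32 -7/16 -3/8 -1/4 0 } so -31/64
edge 8 of 12 (Blue): { -1 -1/2 -31/64 | -15/32 -7/16 -3/8 -1/4 0 } so -61/128
edge 9 of 12 (Blue): { -1 -1/2 -31/64 -61/128 | -15/32 -7/16 -3/8 -1/4 0 } so -121/256
edge 10 of 12 (Red): { -1 -1/2 -31/64 -61/128 | -121/256 -15/32 -7/16 -3/8 -1/4 0 } so -243/512
edge 11 of 12 (Red): { -1 -1/2 -31/64 -61/128 | -243/512 -121/256 -15/32 -7/16 -3/8 -1/4 0 } so -487/1024
edge 12 of 12 (Blue): { -1 -1/2 -31/64 -61/128 -487/1024 | -243/512 -121/256 -15/32 -7/16 -3/8 -1/4 0 } so -973/2048

-973/2048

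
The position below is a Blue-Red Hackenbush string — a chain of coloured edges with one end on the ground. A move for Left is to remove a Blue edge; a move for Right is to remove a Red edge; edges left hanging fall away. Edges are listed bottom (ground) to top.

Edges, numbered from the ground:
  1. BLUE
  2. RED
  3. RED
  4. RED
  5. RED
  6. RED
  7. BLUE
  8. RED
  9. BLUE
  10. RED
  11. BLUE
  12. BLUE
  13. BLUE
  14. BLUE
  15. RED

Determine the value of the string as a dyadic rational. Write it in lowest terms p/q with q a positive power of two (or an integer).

edge 1 of 15 (BLUE): { 0 | — } → 1
edge 2 of 15 (RED): { 0 | 1 } → 1/2
edge 3 of 15 (RED): { 0 | 1/2,1 } → 1/4
edge 4 of 15 (RED): { 0 | 1/4,1/2,1 } → 1/8
edge 5 of 15 (RED): { 0 | 1/8,1/4,1/2,1 } → 1/16
edge 6 of 15 (RED): { 0 | 1/16,1/8,1/4,1/2,1 } → 1/32
edge 7 of 15 (BLUE): { 0,1/32 | 1/16,1/8,1/4,1/2,1 } → 3/64
edge 8 of 15 (RED): { 0,1/32 | 3/64,1/16,1/8,1/4,1/2,1 } → 5/128
edge 9 of 15 (BLUE): { 0,1/32,5/128 | 3/64,1/16,1/8,1/4,1/2,1 } → 11/256
edge 10 of 15 (RED): { 0,1/32,5/128 | 11/256,3/64,1/16,1/8,1/4,1/2,1 } → 21/512
edge 11 of 15 (BLUE): { 0,1/32,5/128,21/512 | 11/256,3/64,1/16,1/8,1/4,1/2,1 } → 43/1024
edge 12 of 15 (BLUE): { 0,1/32,5/128,21/512,43/1024 | 11/256,3/64,1/16,1/8,1/4,1/2,1 } → 87/2048
edge 13 of 15 (BLUE): { 0,1/32,5/128,21/512,43/1024,87/2048 | 11/256,3/64,1/16,1/8,1/4,1/2,1 } → 175/4096
edge 14 of 15 (BLUE): { 0,1/32,5/128,21/512,43/1024,87/2048,175/4096 | 11/256,3/64,1/16,1/8,1/4,1/2,1 } → 351/8192
edge 15 of 15 (RED): { 0,1/32,5/128,21/512,43/1024,87/2048,175/4096 | 351/8192,11/256,3/64,1/16,1/8,1/4,1/2,1 } → 701/16384

701/16384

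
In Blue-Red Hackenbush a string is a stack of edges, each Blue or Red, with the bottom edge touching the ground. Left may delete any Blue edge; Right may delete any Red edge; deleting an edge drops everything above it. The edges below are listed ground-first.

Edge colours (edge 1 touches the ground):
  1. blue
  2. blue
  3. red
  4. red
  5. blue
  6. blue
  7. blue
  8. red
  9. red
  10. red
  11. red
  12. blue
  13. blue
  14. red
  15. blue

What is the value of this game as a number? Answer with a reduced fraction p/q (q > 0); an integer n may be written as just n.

11803/8192

Build G(s[:k]) for k = 1..15, string s = blue blue red red blue blue blue red red red red blue blue red blue.
b: Left { 0 }, Right { (no moves) } → simplest 1
bb: Left { 0 1 }, Right { (no moves) } → simplest 2
bbr: Left { 0 1 }, Right { 2 } → simplest 3/2
bbrr: Left { 0 1 }, Right { 3/2 2 } → simplest 5/4
bbrrb: Left { 0 1 5/4 }, Right { 3/2 2 } → simplest 11/8
bbrrbb: Left { 0 1 5/4 11/8 }, Right { 3/2 2 } → simplest 23/16
bbrrbbb: Left { 0 1 5/4 11/8 23/16 }, Right { 3/2 2 } → simplest 47/32
bbrrbbbr: Left { 0 1 5/4 11/8 23/16 }, Right { 47/32 3/2 2 } → simplest 93/64
bbrrbbbrr: Left { 0 1 5/4 11/8 23/16 }, Right { 93/64 47/32 3/2 2 } → simplest 185/128
bbrrbbbrrr: Left { 0 1 5/4 11/8 23/16 }, Right { 185/128 93/64 47/32 3/2 2 } → simplest 369/256
bbrrbbbrrrr: Left { 0 1 5/4 11/8 23/16 }, Right { 369/256 185/128 93/64 47/32 3/2 2 } → simplest 737/512
bbrrbbbrrrrb: Left { 0 1 5/4 11/8 23/16 737/512 }, Right { 369/256 185/128 93/64 47/32 3/2 2 } → simplest 1475/1024
bbrrbbbrrrrbb: Left { 0 1 5/4 11/8 23/16 737/512 1475/1024 }, Right { 369/256 185/128 93/64 47/32 3/2 2 } → simplest 2951/2048
bbrrbbbrrrrbbr: Left { 0 1 5/4 11/8 23/16 737/512 1475/1024 }, Right { 2951/2048 369/256 185/128 93/64 47/32 3/2 2 } → simplest 5901/4096
bbrrbbbrrrrbbrb: Left { 0 1 5/4 11/8 23/16 737/512 1475/1024 5901/4096 }, Right { 2951/2048 369/256 185/128 93/64 47/32 3/2 2 } → simplest 11803/8192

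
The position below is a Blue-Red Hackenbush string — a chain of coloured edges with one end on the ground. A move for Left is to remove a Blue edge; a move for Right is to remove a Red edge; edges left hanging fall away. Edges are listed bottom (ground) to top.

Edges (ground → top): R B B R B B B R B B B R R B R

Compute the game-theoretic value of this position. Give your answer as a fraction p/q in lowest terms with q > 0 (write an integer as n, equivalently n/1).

-4379/16384

edge 1 of 15 (R): {  | 0 } gives -1
edge 2 of 15 (B): { -1 | 0 } gives -1/2
edge 3 of 15 (B): { -1,-1/2 | 0 } gives -1/4
edge 4 of 15 (R): { -1,-1/2 | -1/4,0 } gives -3/8
edge 5 of 15 (B): { -1,-1/2,-3/8 | -1/4,0 } gives -5/16
edge 6 of 15 (B): { -1,-1/2,-3/8,-5/16 | -1/4,0 } gives -9/32
edge 7 of 15 (B): { -1,-1/2,-3/8,-5/16,-9/32 | -1/4,0 } gives -17/64
edge 8 of 15 (R): { -1,-1/2,-3/8,-5/16,-9/32 | -17/64,-1/4,0 } gives -35/128
edge 9 of 15 (B): { -1,-1/2,-3/8,-5/16,-9/32,-35/128 | -17/64,-1/4,0 } gives -69/256
edge 10 of 15 (B): { -1,-1/2,-3/8,-5/16,-9/32,-35/128,-69/256 | -17/64,-1/4,0 } gives -137/512
edge 11 of 15 (B): { -1,-1/2,-3/8,-5/16,-9/32,-35/128,-69/256,-137/512 | -17/64,-1/4,0 } gives -273/1024
edge 12 of 15 (R): { -1,-1/2,-3/8,-5/16,-9/32,-35/128,-69/256,-137/512 | -273/1024,-17/64,-1/4,0 } gives -547/2048
edge 13 of 15 (R): { -1,-1/2,-3/8,-5/16,-9/32,-35/128,-69/256,-137/512 | -547/2048,-273/1024,-17/64,-1/4,0 } gives -1095/4096
edge 14 of 15 (B): { -1,-1/2,-3/8,-5/16,-9/32,-35/128,-69/256,-137/512,-1095/4096 | -547/2048,-273/1024,-17/64,-1/4,0 } gives -2189/8192
edge 15 of 15 (R): { -1,-1/2,-3/8,-5/16,-9/32,-35/128,-69/256,-137/512,-1095/4096 | -2189/8192,-547/2048,-273/1024,-17/64,-1/4,0 } gives -4379/16384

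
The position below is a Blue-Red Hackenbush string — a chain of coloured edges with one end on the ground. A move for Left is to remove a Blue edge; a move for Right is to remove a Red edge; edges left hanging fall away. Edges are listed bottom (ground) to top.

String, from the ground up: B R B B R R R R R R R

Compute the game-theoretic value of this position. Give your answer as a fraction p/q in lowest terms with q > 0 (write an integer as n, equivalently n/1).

769/1024

Recurse on prefixes of the 11-edge string B R B B R R R R R R R:
g(B) = { 0 | none } gives 1
g(BR) = { 0 | 1 } gives 1/2
g(BRB) = { 0,1/2 | 1 } gives 3/4
g(BRBB) = { 0,1/2,3/4 | 1 } gives 7/8
g(BRBBR) = { 0,1/2,3/4 | 7/8,1 } gives 13/16
g(BRBBRR) = { 0,1/2,3/4 | 13/16,7/8,1 } gives 25/32
g(BRBBRRR) = { 0,1/2,3/4 | 25/32,13/16,7/8,1 } gives 49/64
g(BRBBRRRR) = { 0,1/2,3/4 | 49/64,25/32,13/16,7/8,1 } gives 97/128
g(BRBBRRRRR) = { 0,1/2,3/4 | 97/128,49/64,25/32,13/16,7/8,1 } gives 193/256
g(BRBBRRRRRR) = { 0,1/2,3/4 | 193/256,97/128,49/64,25/32,13/16,7/8,1 } gives 385/512
g(BRBBRRRRRRR) = { 0,1/2,3/4 | 385/512,193/256,97/128,49/64,25/32,13/16,7/8,1 } gives 769/1024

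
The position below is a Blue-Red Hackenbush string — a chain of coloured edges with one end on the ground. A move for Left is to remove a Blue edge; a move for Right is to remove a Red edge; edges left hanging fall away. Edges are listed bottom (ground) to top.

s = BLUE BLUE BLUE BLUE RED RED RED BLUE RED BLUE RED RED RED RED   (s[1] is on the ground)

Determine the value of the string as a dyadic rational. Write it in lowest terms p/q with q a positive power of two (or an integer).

3233/1024

Prefix values for BLUE BLUE BLUE BLUE RED RED RED BLUE RED BLUE RED RED RED RED via {L|R} + simplicity:
1 of 14 · B · max L 0 · min R +∞ — 1
2 of 14 · BB · max L 1 · min R +∞ — 2
3 of 14 · BBB · max L 2 · min R +∞ — 3
4 of 14 · BBBB · max L 3 · min R +∞ — 4
5 of 14 · BBBBR · max L 3 · min R 4 — 7/2
6 of 14 · BBBBRR · max L 3 · min R 7/2 — 13/4
7 of 14 · BBBBRRR · max L 3 · min R 13/4 — 25/8
8 of 14 · BBBBRRRB · max L 25/8 · min R 13/4 — 51/16
9 of 14 · BBBBRRRBR · max L 25/8 · min R 51/16 — 101/32
10 of 14 · BBBBRRRBRB · max L 101/32 · min R 51/16 — 203/64
11 of 14 · BBBBRRRBRBR · max L 101/32 · min R 203/64 — 405/128
12 of 14 · BBBBRRRBRBRR · max L 101/32 · min R 405/128 — 809/256
13 of 14 · BBBBRRRBRBRRR · max L 101/32 · min R 809/256 — 1617/512
14 of 14 · BBBBRRRBRBRRRR · max L 101/32 · min R 1617/512 — 3233/1024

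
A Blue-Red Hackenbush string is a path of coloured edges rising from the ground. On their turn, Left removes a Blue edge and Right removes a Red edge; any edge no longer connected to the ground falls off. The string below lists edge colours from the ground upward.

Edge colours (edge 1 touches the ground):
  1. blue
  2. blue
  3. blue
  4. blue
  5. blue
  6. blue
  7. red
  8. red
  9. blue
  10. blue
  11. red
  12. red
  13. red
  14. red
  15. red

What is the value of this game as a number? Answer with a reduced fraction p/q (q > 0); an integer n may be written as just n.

2753/512

Prefix values for blue blue blue blue blue blue red red blue blue red red red red red via {L|R} + simplicity:
b: Left { 0 }, Right { — } — simplest 1
bb: Left { 0, 1 }, Right { — } — simplest 2
bbb: Left { 0, 1, 2 }, Right { — } — simplest 3
bbbb: Left { 0, 1, 2, 3 }, Right { — } — simplest 4
bbbbb: Left { 0, 1, 2, 3, 4 }, Right { — } — simplest 5
bbbbbb: Left { 0, 1, 2, 3, 4, 5 }, Right { — } — simplest 6
bbbbbbr: Left { 0, 1, 2, 3, 4, 5 }, Right { 6 } — simplest 11/2
bbbbbbrr: Left { 0, 1, 2, 3, 4, 5 }, Right { 11/2, 6 } — simplest 21/4
bbbbbbrrb: Left { 0, 1, 2, 3, 4, 5, 21/4 }, Right { 11/2, 6 } — simplest 43/8
bbbbbbrrbb: Left { 0, 1, 2, 3, 4, 5, 21/4, 43/8 }, Right { 11/2, 6 } — simplest 87/16
bbbbbbrrbbr: Left { 0, 1, 2, 3, 4, 5, 21/4, 43/8 }, Right { 87/16, 11/2, 6 } — simplest 173/32
bbbbbbrrbbrr: Left { 0, 1, 2, 3, 4, 5, 21/4, 43/8 }, Right { 173/32, 87/16, 11/2, 6 } — simplest 345/64
bbbbbbrrbbrrr: Left { 0, 1, 2, 3, 4, 5, 21/4, 43/8 }, Right { 345/64, 173/32, 87/16, 11/2, 6 } — simplest 689/128
bbbbbbrrbbrrrr: Left { 0, 1, 2, 3, 4, 5, 21/4, 43/8 }, Right { 689/128, 345/64, 173/32, 87/16, 11/2, 6 } — simplest 1377/256
bbbbbbrrbbrrrrr: Left { 0, 1, 2, 3, 4, 5, 21/4, 43/8 }, Right { 1377/256, 689/128, 345/64, 173/32, 87/16, 11/2, 6 } — simplest 2753/512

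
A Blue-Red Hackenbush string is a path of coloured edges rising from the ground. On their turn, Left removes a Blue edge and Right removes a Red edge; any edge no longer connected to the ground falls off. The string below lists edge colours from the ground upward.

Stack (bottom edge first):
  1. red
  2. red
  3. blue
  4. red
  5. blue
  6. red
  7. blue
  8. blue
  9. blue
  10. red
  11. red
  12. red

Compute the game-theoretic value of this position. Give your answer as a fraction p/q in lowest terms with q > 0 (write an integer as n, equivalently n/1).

G_1 [r]  L=[·]  R=[0]  => -1
G_2 [rr]  L=[·]  R=[-1, 0]  => -2
G_3 [rrb]  L=[-2]  R=[-1, 0]  => -3/2
G_4 [rrbr]  L=[-2]  R=[-3/2, -1, 0]  => -7/4
G_5 [rrbrb]  L=[-2, -7/4]  R=[-3/2, -1, 0]  => -13/8
G_6 [rrbrbr]  L=[-2, -7/4]  R=[-13/8, -3/2, -1, 0]  => -27/16
G_7 [rrbrbrb]  L=[-2, -7/4, -27/16]  R=[-13/8, -3/2, -1, 0]  => -53/32
G_8 [rrbrbrbb]  L=[-2, -7/4, -27/16, -53/32]  R=[-13/8, -3/2, -1, 0]  => -105/64
G_9 [rrbrbrbbb]  L=[-2, -7/4, -27/16, -53/32, -105/64]  R=[-13/8, -3/2, -1, 0]  => -209/128
G_10 [rrbrbrbbbr]  L=[-2, -7/4, -27/16, -53/32, -105/64]  R=[-209/128, -13/8, -3/2, -1, 0]  => -419/256
G_11 [rrbrbrbbbrr]  L=[-2, -7/4, -27/16, -53/32, -105/64]  R=[-419/256, -209/128, -13/8, -3/2, -1, 0]  => -839/512
G_12 [rrbrbrbbbrrr]  L=[-2, -7/4, -27/16, -53/32, -105/64]  R=[-839/512, -419/256, -209/128, -13/8, -3/2, -1, 0]  => -1679/1024

-1679/1024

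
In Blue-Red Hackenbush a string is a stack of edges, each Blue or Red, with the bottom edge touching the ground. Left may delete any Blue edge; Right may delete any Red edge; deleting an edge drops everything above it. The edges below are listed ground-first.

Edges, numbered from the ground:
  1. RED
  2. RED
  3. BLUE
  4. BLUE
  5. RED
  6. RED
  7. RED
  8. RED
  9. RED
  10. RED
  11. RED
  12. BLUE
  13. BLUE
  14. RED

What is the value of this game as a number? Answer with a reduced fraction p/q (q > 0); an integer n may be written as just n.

-6131/4096

Recurse on prefixes of the 14-edge string RED RED BLUE BLUE RED RED RED RED RED RED RED BLUE BLUE RED:
R: Left { (no moves) }, Right { 0 } = simplest -1
RR: Left { (no moves) }, Right { -1; 0 } = simplest -2
RRB: Left { -2 }, Right { -1; 0 } = simplest -3/2
RRBB: Left { -2; -3/2 }, Right { -1; 0 } = simplest -5/4
RRBBR: Left { -2; -3/2 }, Right { -5/4; -1; 0 } = simplest -11/8
RRBBRR: Left { -2; -3/2 }, Right { -11/8; -5/4; -1; 0 } = simplest -23/16
RRBBRRR: Left { -2; -3/2 }, Right { -23/16; -11/8; -5/4; -1; 0 } = simplest -47/32
RRBBRRRR: Left { -2; -3/2 }, Right { -47/32; -23/16; -11/8; -5/4; -1; 0 } = simplest -95/64
RRBBRRRRR: Left { -2; -3/2 }, Right { -95/64; -47/32; -23/16; -11/8; -5/4; -1; 0 } = simplest -191/128
RRBBRRRRRR: Left { -2; -3/2 }, Right { -191/128; -95/64; -47/32; -23/16; -11/8; -5/4; -1; 0 } = simplest -383/256
RRBBRRRRRRR: Left { -2; -3/2 }, Right { -383/256; -191/128; -95/64; -47/32; -23/16; -11/8; -5/4; -1; 0 } = simplest -767/512
RRBBRRRRRRRB: Left { -2; -3/2; -767/512 }, Right { -383/256; -191/128; -95/64; -47/32; -23/16; -11/8; -5/4; -1; 0 } = simplest -1533/1024
RRBBRRRRRRRBB: Left { -2; -3/2; -767/512; -1533/1024 }, Right { -383/256; -191/128; -95/64; -47/32; -23/16; -11/8; -5/4; -1; 0 } = simplest -3065/2048
RRBBRRRRRRRBBR: Left { -2; -3/2; -767/512; -1533/1024 }, Right { -3065/2048; -383/256; -191/128; -95/64; -47/32; -23/16; -11/8; -5/4; -1; 0 } = simplest -6131/4096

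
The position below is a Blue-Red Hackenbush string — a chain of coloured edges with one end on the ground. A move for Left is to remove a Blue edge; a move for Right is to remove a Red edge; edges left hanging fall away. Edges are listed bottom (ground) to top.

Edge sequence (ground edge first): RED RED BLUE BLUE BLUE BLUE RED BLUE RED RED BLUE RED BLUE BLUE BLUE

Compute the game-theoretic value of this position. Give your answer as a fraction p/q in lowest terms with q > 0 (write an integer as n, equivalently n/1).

step 1: add RED to get R; options L={ (no moves) } R={ 0 } => -1
step 2: add RED to get RR; options L={ (no moves) } R={ -1, 0 } => -2
step 3: add BLUE to get RRB; options L={ -2 } R={ -1, 0 } => -3/2
step 4: add BLUE to get RRBB; options L={ -2, -3/2 } R={ -1, 0 } => -5/4
step 5: add BLUE to get RRBBB; options L={ -2, -3/2, -5/4 } R={ -1, 0 } => -9/8
step 6: add BLUE to get RRBBBB; options L={ -2, -3/2, -5/4, -9/8 } R={ -1, 0 } => -17/16
step 7: add RED to get RRBBBBR; options L={ -2, -3/2, -5/4, -9/8 } R={ -17/16, -1, 0 } => -35/32
step 8: add BLUE to get RRBBBBRB; options L={ -2, -3/2, -5/4, -9/8, -35/32 } R={ -17/16, -1, 0 } => -69/64
step 9: add RED to get RRBBBBRBR; options L={ -2, -3/2, -5/4, -9/8, -35/32 } R={ -69/64, -17/16, -1, 0 } => -139/128
step 10: add RED to get RRBBBBRBRR; options L={ -2, -3/2, -5/4, -9/8, -35/32 } R={ -139/128, -69/64, -17/16, -1, 0 } => -279/256
step 11: add BLUE to get RRBBBBRBRRB; options L={ -2, -3/2, -5/4, -9/8, -35/32, -279/256 } R={ -139/128, -69/64, -17/16, -1, 0 } => -557/512
step 12: add RED to get RRBBBBRBRRBR; options L={ -2, -3/2, -5/4, -9/8, -35/32, -279/256 } R={ -557/512, -139/128, -69/64, -17/16, -1, 0 } => -1115/1024
step 13: add BLUE to get RRBBBBRBRRBRB; options L={ -2, -3/2, -5/4, -9/8, -35/32, -279/256, -1115/1024 } R={ -557/512, -139/128, -69/64, -17/16, -1, 0 } => -2229/2048
step 14: add BLUE to get RRBBBBRBRRBRBB; options L={ -2, -3/2, -5/4, -9/8, -35/32, -279/256, -1115/1024, -2229/2048 } R={ -557/512, -139/128, -69/64, -17/16, -1, 0 } => -4457/4096
step 15: add BLUE to get RRBBBBRBRRBRBBB; options L={ -2, -3/2, -5/4, -9/8, -35/32, -279/256, -1115/1024, -2229/2048, -4457/4096 } R={ -557/512, -139/128, -69/64, -17/16, -1, 0 } => -8913/8192

-8913/8192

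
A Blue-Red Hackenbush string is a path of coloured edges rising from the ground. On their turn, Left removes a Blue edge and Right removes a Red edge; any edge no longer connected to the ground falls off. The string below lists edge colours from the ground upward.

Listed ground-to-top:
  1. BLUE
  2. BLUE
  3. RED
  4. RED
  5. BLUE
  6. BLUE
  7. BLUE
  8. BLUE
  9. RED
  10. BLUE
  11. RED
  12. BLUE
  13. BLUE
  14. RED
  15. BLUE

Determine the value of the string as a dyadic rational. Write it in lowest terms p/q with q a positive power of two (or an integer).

12123/8192

B: Left { 0 }, Right { — } => simplest 1
BB: Left { 0, 1 }, Right { — } => simplest 2
BBR: Left { 0, 1 }, Right { 2 } => simplest 3/2
BBRR: Left { 0, 1 }, Right { 3/2, 2 } => simplest 5/4
BBRRB: Left { 0, 1, 5/4 }, Right { 3/2, 2 } => simplest 11/8
BBRRBB: Left { 0, 1, 5/4, 11/8 }, Right { 3/2, 2 } => simplest 23/16
BBRRBBB: Left { 0, 1, 5/4, 11/8, 23/16 }, Right { 3/2, 2 } => simplest 47/32
BBRRBBBB: Left { 0, 1, 5/4, 11/8, 23/16, 47/32 }, Right { 3/2, 2 } => simplest 95/64
BBRRBBBBR: Left { 0, 1, 5/4, 11/8, 23/16, 47/32 }, Right { 95/64, 3/2, 2 } => simplest 189/128
BBRRBBBBRB: Left { 0, 1, 5/4, 11/8, 23/16, 47/32, 189/128 }, Right { 95/64, 3/2, 2 } => simplest 379/256
BBRRBBBBRBR: Left { 0, 1, 5/4, 11/8, 23/16, 47/32, 189/128 }, Right { 379/256, 95/64, 3/2, 2 } => simplest 757/512
BBRRBBBBRBRB: Left { 0, 1, 5/4, 11/8, 23/16, 47/32, 189/128, 757/512 }, Right { 379/256, 95/64, 3/2, 2 } => simplest 1515/1024
BBRRBBBBRBRBB: Left { 0, 1, 5/4, 11/8, 23/16, 47/32, 189/128, 757/512, 1515/1024 }, Right { 379/256, 95/64, 3/2, 2 } => simplest 3031/2048
BBRRBBBBRBRBBR: Left { 0, 1, 5/4, 11/8, 23/16, 47/32, 189/128, 757/512, 1515/1024 }, Right { 3031/2048, 379/256, 95/64, 3/2, 2 } => simplest 6061/4096
BBRRBBBBRBRBBRB: Left { 0, 1, 5/4, 11/8, 23/16, 47/32, 189/128, 757/512, 1515/1024, 6061/4096 }, Right { 3031/2048, 379/256, 95/64, 3/2, 2 } => simplest 12123/8192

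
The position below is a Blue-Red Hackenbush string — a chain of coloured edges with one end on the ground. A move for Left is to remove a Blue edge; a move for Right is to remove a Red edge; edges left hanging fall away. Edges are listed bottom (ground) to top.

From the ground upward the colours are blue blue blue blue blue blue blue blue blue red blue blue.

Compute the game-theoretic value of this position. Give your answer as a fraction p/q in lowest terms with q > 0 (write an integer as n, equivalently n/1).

Prefix values for blue blue blue blue blue blue blue blue blue red blue blue via {L|R} + simplicity:
1 of 12 · b · max L 0 · min R +∞ -> 1
2 of 12 · bb · max L 1 · min R +∞ -> 2
3 of 12 · bbb · max L 2 · min R +∞ -> 3
4 of 12 · bbbb · max L 3 · min R +∞ -> 4
5 of 12 · bbbbb · max L 4 · min R +∞ -> 5
6 of 12 · bbbbbb · max L 5 · min R +∞ -> 6
7 of 12 · bbbbbbb · max L 6 · min R +∞ -> 7
8 of 12 · bbbbbbbb · max L 7 · min R +∞ -> 8
9 of 12 · bbbbbbbbb · max L 8 · min R +∞ -> 9
10 of 12 · bbbbbbbbbr · max L 8 · min R 9 -> 17/2
11 of 12 · bbbbbbbbbrb · max L 17/2 · min R 9 -> 35/4
12 of 12 · bbbbbbbbbrbb · max L 35/4 · min R 9 -> 71/8

71/8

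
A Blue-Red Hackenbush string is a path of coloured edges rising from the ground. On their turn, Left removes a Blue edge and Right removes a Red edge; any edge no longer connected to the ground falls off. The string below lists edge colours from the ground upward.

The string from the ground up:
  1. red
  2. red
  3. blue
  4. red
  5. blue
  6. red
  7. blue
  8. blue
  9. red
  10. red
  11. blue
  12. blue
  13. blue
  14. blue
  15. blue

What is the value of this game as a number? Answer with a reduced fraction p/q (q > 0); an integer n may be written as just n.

G(r) = { ∅ | 0 } => -1
G(rr) = { ∅ | -1 0 } => -2
G(rrb) = { -2 | -1 0 } => -3/2
G(rrbr) = { -2 | -3/2 -1 0 } => -7/4
G(rrbrb) = { -2 -7/4 | -3/2 -1 0 } => -13/8
G(rrbrbr) = { -2 -7/4 | -13/8 -3/2 -1 0 } => -27/16
G(rrbrbrb) = { -2 -7/4 -27/16 | -13/8 -3/2 -1 0 } => -53/32
G(rrbrbrbb) = { -2 -7/4 -27/16 -53/32 | -13/8 -3/2 -1 0 } => -105/64
G(rrbrbrbbr) = { -2 -7/4 -27/16 -53/32 | -105/64 -13/8 -3/2 -1 0 } => -211/128
G(rrbrbrbbrr) = { -2 -7/4 -27/16 -53/32 | -211/128 -105/64 -13/8 -3/2 -1 0 } => -423/256
G(rrbrbrbbrrb) = { -2 -7/4 -27/16 -53/32 -423/256 | -211/128 -105/64 -13/8 -3/2 -1 0 } => -845/512
G(rrbrbrbbrrbb) = { -2 -7/4 -27/16 -53/32 -423/256 -845/512 | -211/128 -105/64 -13/8 -3/2 -1 0 } => -1689/1024
G(rrbrbrbbrrbbb) = { -2 -7/4 -27/16 -53/32 -423/256 -845/512 -1689/1024 | -211/128 -105/64 -13/8 -3/2 -1 0 } => -3377/2048
G(rrbrbrbbrrbbbb) = { -2 -7/4 -27/16 -53/32 -423/256 -845/512 -1689/1024 -3377/2048 | -211/128 -105/64 -13/8 -3/2 -1 0 } => -6753/4096
G(rrbrbrbbrrbbbbb) = { -2 -7/4 -27/16 -53/32 -423/256 -845/512 -1689/1024 -3377/2048 -6753/4096 | -211/128 -105/64 -13/8 -3/2 -1 0 } => -13505/8192

-13505/8192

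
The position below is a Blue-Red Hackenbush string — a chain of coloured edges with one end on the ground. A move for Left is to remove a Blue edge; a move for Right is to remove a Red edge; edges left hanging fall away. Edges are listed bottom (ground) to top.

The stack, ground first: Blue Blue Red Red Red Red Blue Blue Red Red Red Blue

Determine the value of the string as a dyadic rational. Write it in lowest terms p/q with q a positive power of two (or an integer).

1123/1024

1 of 12 · B · max L 0 · min R +∞ — 1
2 of 12 · BB · max L 1 · min R +∞ — 2
3 of 12 · BBR · max L 1 · min R 2 — 3/2
4 of 12 · BBRR · max L 1 · min R 3/2 — 5/4
5 of 12 · BBRRR · max L 1 · min R 5/4 — 9/8
6 of 12 · BBRRRR · max L 1 · min R 9/8 — 17/16
7 of 12 · BBRRRRB · max L 17/16 · min R 9/8 — 35/32
8 of 12 · BBRRRRBB · max L 35/32 · min R 9/8 — 71/64
9 of 12 · BBRRRRBBR · max L 35/32 · min R 71/64 — 141/128
10 of 12 · BBRRRRBBRR · max L 35/32 · min R 141/128 — 281/256
11 of 12 · BBRRRRBBRRR · max L 35/32 · min R 281/256 — 561/512
12 of 12 · BBRRRRBBRRRB · max L 561/512 · min R 281/256 — 1123/1024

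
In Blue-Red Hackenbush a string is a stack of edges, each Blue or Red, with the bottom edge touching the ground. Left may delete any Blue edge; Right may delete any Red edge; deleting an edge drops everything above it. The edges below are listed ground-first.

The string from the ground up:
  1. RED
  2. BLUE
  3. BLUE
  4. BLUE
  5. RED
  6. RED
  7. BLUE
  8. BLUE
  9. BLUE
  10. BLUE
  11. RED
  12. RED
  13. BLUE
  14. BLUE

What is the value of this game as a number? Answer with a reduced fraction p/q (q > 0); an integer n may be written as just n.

-1561/8192

1 of 14 · R · max L −∞ · min R 0 -> -1
2 of 14 · RB · max L -1 · min R 0 -> -1/2
3 of 14 · RBB · max L -1/2 · min R 0 -> -1/4
4 of 14 · RBBB · max L -1/4 · min R 0 -> -1/8
5 of 14 · RBBBR · max L -1/4 · min R -1/8 -> -3/16
6 of 14 · RBBBRR · max L -1/4 · min R -3/16 -> -7/32
7 of 14 · RBBBRRB · max L -7/32 · min R -3/16 -> -13/64
8 of 14 · RBBBRRBB · max L -13/64 · min R -3/16 -> -25/128
9 of 14 · RBBBRRBBB · max L -25/128 · min R -3/16 -> -49/256
10 of 14 · RBBBRRBBBB · max L -49/256 · min R -3/16 -> -97/512
11 of 14 · RBBBRRBBBBR · max L -49/256 · min R -97/512 -> -195/1024
12 of 14 · RBBBRRBBBBRR · max L -49/256 · min R -195/1024 -> -391/2048
13 of 14 · RBBBRRBBBBRRB · max L -391/2048 · min R -195/1024 -> -781/4096
14 of 14 · RBBBRRBBBBRRBB · max L -781/4096 · min R -195/1024 -> -1561/8192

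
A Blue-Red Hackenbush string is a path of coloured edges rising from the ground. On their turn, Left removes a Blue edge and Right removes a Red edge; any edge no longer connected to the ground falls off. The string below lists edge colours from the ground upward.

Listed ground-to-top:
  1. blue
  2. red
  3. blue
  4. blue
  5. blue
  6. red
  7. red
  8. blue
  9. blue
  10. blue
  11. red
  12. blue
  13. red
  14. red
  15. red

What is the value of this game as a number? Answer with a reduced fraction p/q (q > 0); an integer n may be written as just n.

Build val(s[:k]) for k = 1..15, string s = blue red blue blue blue red red blue blue blue red blue red red red.
edge 1 of 15 (blue): { 0 | · } ⇒ 1
edge 2 of 15 (red): { 0 | 1 } ⇒ 1/2
edge 3 of 15 (blue): { 0, 1/2 | 1 } ⇒ 3/4
edge 4 of 15 (blue): { 0, 1/2, 3/4 | 1 } ⇒ 7/8
edge 5 of 15 (blue): { 0, 1/2, 3/4, 7/8 | 1 } ⇒ 15/16
edge 6 of 15 (red): { 0, 1/2, 3/4, 7/8 | 15/16, 1 } ⇒ 29/32
edge 7 of 15 (red): { 0, 1/2, 3/4, 7/8 | 29/32, 15/16, 1 } ⇒ 57/64
edge 8 of 15 (blue): { 0, 1/2, 3/4, 7/8, 57/64 | 29/32, 15/16, 1 } ⇒ 115/128
edge 9 of 15 (blue): { 0, 1/2, 3/4, 7/8, 57/64, 115/128 | 29/32, 15/16, 1 } ⇒ 231/256
edge 10 of 15 (blue): { 0, 1/2, 3/4, 7/8, 57/64, 115/128, 231/256 | 29/32, 15/16, 1 } ⇒ 463/512
edge 11 of 15 (red): { 0, 1/2, 3/4, 7/8, 57/64, 115/128, 231/256 | 463/512, 29/32, 15/16, 1 } ⇒ 925/1024
edge 12 of 15 (blue): { 0, 1/2, 3/4, 7/8, 57/64, 115/128, 231/256, 925/1024 | 463/512, 29/32, 15/16, 1 } ⇒ 1851/2048
edge 13 of 15 (red): { 0, 1/2, 3/4, 7/8, 57/64, 115/128, 231/256, 925/1024 | 1851/2048, 463/512, 29/32, 15/16, 1 } ⇒ 3701/4096
edge 14 of 15 (red): { 0, 1/2, 3/4, 7/8, 57/64, 115/128, 231/256, 925/1024 | 3701/4096, 1851/2048, 463/512, 29/32, 15/16, 1 } ⇒ 7401/8192
edge 15 of 15 (red): { 0, 1/2, 3/4, 7/8, 57/64, 115/128, 231/256, 925/1024 | 7401/8192, 3701/4096, 1851/2048, 463/512, 29/32, 15/16, 1 } ⇒ 14801/16384

14801/16384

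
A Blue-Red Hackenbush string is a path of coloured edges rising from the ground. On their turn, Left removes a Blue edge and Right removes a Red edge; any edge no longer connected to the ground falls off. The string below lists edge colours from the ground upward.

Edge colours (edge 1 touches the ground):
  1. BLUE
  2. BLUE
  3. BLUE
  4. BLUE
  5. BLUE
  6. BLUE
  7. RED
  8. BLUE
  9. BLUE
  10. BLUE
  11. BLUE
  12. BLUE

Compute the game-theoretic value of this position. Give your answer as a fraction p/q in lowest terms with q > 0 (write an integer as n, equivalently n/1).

Build v(s[:k]) for k = 1..12, string s = BLUE BLUE BLUE BLUE BLUE BLUE RED BLUE BLUE BLUE BLUE BLUE.
edge 1 of 12 (BLUE): { 0 | — } ⇒ 1
edge 2 of 12 (BLUE): { 0, 1 | — } ⇒ 2
edge 3 of 12 (BLUE): { 0, 1, 2 | — } ⇒ 3
edge 4 of 12 (BLUE): { 0, 1, 2, 3 | — } ⇒ 4
edge 5 of 12 (BLUE): { 0, 1, 2, 3, 4 | — } ⇒ 5
edge 6 of 12 (BLUE): { 0, 1, 2, 3, 4, 5 | — } ⇒ 6
edge 7 of 12 (RED): { 0, 1, 2, 3, 4, 5 | 6 } ⇒ 11/2
edge 8 of 12 (BLUE): { 0, 1, 2, 3, 4, 5, 11/2 | 6 } ⇒ 23/4
edge 9 of 12 (BLUE): { 0, 1, 2, 3, 4, 5, 11/2, 23/4 | 6 } ⇒ 47/8
edge 10 of 12 (BLUE): { 0, 1, 2, 3, 4, 5, 11/2, 23/4, 47/8 | 6 } ⇒ 95/16
edge 11 of 12 (BLUE): { 0, 1, 2, 3, 4, 5, 11/2, 23/4, 47/8, 95/16 | 6 } ⇒ 191/32
edge 12 of 12 (BLUE): { 0, 1, 2, 3, 4, 5, 11/2, 23/4, 47/8, 95/16, 191/32 | 6 } ⇒ 383/64

383/64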